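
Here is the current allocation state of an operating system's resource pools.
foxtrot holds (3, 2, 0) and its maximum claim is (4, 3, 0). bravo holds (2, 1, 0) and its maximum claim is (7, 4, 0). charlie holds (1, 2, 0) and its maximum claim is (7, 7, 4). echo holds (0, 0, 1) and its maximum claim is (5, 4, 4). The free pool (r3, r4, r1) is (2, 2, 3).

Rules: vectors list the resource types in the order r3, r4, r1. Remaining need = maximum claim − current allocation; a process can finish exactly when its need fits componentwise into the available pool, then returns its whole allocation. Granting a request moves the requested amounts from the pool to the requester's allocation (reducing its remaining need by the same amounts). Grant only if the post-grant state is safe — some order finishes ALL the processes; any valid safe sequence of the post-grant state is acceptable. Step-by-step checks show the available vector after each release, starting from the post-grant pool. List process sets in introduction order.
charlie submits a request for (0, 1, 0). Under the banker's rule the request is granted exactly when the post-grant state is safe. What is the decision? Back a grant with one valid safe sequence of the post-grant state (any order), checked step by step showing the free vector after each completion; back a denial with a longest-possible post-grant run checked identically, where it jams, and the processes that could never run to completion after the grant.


GRANT: granting preserves safety; a valid post-grant sequence is foxtrot, bravo, echo, charlie.
Key observation: the transfer keeps a workable pool ((2, 1, 3)); foxtrot starts the safe sequence.
Check on the post-grant state, step by step:
  pool = (2, 1, 3)
  run foxtrot (needs (1, 1, 0), free (2, 1, 3)); after release of (3, 2, 0) the pool is (5, 3, 3)
  run bravo (needs (5, 3, 0), free (5, 3, 3)); after release of (2, 1, 0) the pool is (7, 4, 3)
  run echo (needs (5, 4, 3), free (7, 4, 3)); after release of (0, 0, 1) the pool is (7, 4, 4)
  run charlie (needs (6, 4, 4), free (7, 4, 4)); after release of (1, 3, 0) the pool is (8, 7, 4)


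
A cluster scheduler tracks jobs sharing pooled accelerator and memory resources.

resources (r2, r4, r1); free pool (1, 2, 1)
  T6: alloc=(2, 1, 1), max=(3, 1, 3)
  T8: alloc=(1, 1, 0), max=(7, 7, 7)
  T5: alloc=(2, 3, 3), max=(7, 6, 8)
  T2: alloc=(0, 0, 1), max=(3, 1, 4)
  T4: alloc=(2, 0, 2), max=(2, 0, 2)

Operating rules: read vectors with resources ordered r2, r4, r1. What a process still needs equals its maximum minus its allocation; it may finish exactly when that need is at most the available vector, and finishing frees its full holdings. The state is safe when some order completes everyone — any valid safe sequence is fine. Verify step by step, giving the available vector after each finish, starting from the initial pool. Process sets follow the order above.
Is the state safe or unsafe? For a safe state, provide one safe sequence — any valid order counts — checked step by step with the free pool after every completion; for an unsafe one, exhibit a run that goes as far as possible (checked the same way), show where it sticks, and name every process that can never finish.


The state is SAFE; one workable sequence: T4, T6, T2, T5, T8.
Key observation: the order's first zero-slack moment is T5 ((5, 3, 5) needed, (5, 3, 5) free — a requested resource with nothing to spare).
Walking it through:
  pool = (1, 2, 1)
  T4 needs (0, 0, 0) <= (1, 2, 1) -> finishes; pool += (2, 0, 2) = (3, 2, 3)
  T6 needs (1, 0, 2) <= (3, 2, 3) -> finishes; pool += (2, 1, 1) = (5, 3, 4)
  T2 needs (3, 1, 3) <= (5, 3, 4) -> finishes; pool += (0, 0, 1) = (5, 3, 5)
  T5 needs (5, 3, 5) <= (5, 3, 5) -> finishes; pool += (2, 3, 3) = (7, 6, 8)
  T8 needs (6, 6, 7) <= (7, 6, 8) -> finishes; pool += (1, 1, 0) = (8, 7, 8)


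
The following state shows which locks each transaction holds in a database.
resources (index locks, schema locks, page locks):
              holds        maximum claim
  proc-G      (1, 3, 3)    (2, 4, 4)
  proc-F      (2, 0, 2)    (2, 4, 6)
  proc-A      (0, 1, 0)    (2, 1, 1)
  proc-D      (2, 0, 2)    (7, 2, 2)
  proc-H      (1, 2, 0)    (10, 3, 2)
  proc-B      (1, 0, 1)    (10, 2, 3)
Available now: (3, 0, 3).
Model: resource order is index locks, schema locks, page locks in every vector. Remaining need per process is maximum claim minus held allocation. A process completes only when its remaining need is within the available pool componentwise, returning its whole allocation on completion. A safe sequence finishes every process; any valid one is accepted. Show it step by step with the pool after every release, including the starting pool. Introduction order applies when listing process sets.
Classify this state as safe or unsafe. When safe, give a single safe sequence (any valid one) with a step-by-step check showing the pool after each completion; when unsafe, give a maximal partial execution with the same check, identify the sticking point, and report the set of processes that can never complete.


The state is UNSAFE.
Key observation: after proc-A, proc-G, proc-F, proc-D complete, (8, 4, 10) is the best the pool ever gets, yet each leftover process wants more index locks.
A maximal execution: proc-A, proc-G, proc-F, proc-D — then nothing else fits. Verifying each step:
  pool = (3, 0, 3)
  proc-A needs (2, 0, 1) <= (3, 0, 3) -> finishes; pool += (0, 1, 0) = (3, 1, 3)
  proc-G needs (1, 1, 1) <= (3, 1, 3) -> finishes; pool += (1, 3, 3) = (4, 4, 6)
  proc-F needs (0, 4, 4) <= (4, 4, 6) -> finishes; pool += (2, 0, 2) = (6, 4, 8)
  proc-D needs (5, 2, 0) <= (6, 4, 8) -> finishes; pool += (2, 0, 2) = (8, 4, 10)
  blocked: proc-H wants (9, 1, 2), pool (8, 4, 10) — not enough index locks
  blocked: proc-B wants (9, 2, 2), pool (8, 4, 10) — not enough index locks
Permanently blocked: proc-H and proc-B.


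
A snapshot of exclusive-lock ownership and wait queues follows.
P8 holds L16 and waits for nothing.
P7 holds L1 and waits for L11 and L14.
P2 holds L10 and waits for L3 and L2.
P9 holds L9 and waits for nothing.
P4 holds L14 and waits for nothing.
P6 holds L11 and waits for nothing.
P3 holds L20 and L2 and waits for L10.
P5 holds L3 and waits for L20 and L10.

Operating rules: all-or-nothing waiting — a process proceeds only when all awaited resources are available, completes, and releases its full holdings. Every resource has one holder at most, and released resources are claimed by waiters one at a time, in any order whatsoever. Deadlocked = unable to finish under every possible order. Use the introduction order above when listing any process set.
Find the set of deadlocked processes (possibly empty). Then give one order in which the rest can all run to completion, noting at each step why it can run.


Deadlocked set: P2, P3 and P5.
Key observation: the waits loop around P2 -> P3 -> P2 with no way out; P5 is caught in further circular waits.
The rest can finish in the order P6, P8, P4, P7, P9.
Walking it through:
  P6 waits on nothing -> runs at once and releases L11
  P8 waits on nothing -> runs at once and releases L16
  P4 waits on nothing -> runs at once and releases L14
  run P7 (all its waits — L11 and L14 — are resolved); releases L1
  P9 waits on nothing -> runs at once and releases L9


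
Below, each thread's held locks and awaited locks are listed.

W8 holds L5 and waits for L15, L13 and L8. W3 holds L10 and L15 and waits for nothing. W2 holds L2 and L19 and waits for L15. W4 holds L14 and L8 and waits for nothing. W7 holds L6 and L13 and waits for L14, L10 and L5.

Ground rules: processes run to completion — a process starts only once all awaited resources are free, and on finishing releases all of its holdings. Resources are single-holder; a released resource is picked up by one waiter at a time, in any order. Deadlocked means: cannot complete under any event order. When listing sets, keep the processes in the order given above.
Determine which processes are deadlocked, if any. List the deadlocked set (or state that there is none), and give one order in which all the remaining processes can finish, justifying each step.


Deadlocked: W8 and W7.
Key observation: the waits loop around W8 -> W7 -> W8 with no way out; no other process is dragged down with it.
One completion order for the rest: W3, W2, W4.
Step-by-step check:
  W3 waits on nothing -> runs at once and releases L10 and L15
  W2 waits on L15 — all released -> runs and releases L2 and L19
  W4 waits on nothing -> runs at once and releases L14 and L8


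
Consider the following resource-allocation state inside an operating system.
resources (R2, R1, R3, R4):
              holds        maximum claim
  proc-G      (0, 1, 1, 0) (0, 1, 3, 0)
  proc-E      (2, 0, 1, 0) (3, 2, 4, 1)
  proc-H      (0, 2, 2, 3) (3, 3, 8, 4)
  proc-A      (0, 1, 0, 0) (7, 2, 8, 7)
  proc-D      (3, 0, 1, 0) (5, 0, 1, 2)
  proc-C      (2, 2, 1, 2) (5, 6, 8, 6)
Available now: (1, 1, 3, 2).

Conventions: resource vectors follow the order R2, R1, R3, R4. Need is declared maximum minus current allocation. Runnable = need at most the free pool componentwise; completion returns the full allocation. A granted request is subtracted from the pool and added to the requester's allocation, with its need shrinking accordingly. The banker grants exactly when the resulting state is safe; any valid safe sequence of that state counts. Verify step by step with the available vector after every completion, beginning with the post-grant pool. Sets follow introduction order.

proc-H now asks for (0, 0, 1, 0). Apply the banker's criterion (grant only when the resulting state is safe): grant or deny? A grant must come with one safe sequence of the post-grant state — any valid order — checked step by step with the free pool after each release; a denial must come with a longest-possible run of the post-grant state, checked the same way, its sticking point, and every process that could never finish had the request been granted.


GRANT: granting preserves safety; a valid post-grant sequence is proc-G, proc-E, proc-D, proc-H, proc-C, proc-A.
Key observation: even at the reduced pool (1, 1, 2, 2), proc-G fits immediately, so safety survives the grant.
Check on the post-grant state, step by step:
  pool = (1, 1, 2, 2)
  proc-G: need (0, 0, 2, 0) fits (1, 1, 2, 2); releases (0, 1, 1, 0), pool now (1, 2, 3, 2)
  proc-E: need (1, 2, 3, 1) fits (1, 2, 3, 2); releases (2, 0, 1, 0), pool now (3, 2, 4, 2)
  proc-D: need (2, 0, 0, 2) fits (3, 2, 4, 2); releases (3, 0, 1, 0), pool now (6, 2, 5, 2)
  proc-H: need (3, 1, 5, 1) fits (6, 2, 5, 2); releases (0, 2, 3, 3), pool now (6, 4, 8, 5)
  proc-C: need (3, 4, 7, 4) fits (6, 4, 8, 5); releases (2, 2, 1, 2), pool now (8, 6, 9, 7)
  proc-A: need (7, 1, 8, 7) fits (8, 6, 9, 7); releases (0, 1, 0, 0), pool now (8, 7, 9, 7)


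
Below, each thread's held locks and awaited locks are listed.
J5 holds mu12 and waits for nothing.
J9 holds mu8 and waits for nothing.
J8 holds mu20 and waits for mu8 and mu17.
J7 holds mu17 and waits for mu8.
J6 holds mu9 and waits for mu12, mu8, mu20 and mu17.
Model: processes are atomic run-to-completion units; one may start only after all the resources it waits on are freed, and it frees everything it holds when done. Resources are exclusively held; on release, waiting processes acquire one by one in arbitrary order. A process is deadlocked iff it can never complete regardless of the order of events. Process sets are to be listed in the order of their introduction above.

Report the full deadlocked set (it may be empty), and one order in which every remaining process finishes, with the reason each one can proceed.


The deadlocked set is empty.
Key observation: no waiting chain loops back on itself — every chain ends at a process that waits on nothing, so everyone eventually runs.
A valid finishing order for the others: J9, J7, J5, J8, J6.
Verifying each step:
  J9: no waits; runs immediately, freeing mu8
  J7: everything it awaited (mu8) is free; runs, freeing mu17
  J5: no waits; runs immediately, freeing mu12
  J8: everything it awaited (mu8 and mu17) is free; runs, freeing mu20
  J6: everything it awaited (mu12, mu8, mu20 and mu17) is free; runs, freeing mu9


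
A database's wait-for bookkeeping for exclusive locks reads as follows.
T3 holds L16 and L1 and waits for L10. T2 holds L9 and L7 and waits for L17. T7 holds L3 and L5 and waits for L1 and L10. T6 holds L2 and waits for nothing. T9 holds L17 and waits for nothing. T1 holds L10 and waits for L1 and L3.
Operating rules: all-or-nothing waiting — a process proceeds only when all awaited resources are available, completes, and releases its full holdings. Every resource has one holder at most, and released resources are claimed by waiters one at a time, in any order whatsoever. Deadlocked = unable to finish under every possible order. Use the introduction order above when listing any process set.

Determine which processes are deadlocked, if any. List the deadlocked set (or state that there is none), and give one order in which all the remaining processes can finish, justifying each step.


The deadlocked set is T3, T7 and T1.
Key observation: the waits loop around T3 -> T1 -> T3 with no way out; T7 is caught in further circular waits.
One completion order for the rest: T6, T9, T2.
Walking it through:
  run T6 (it waits on nothing); releases L2
  run T9 (it waits on nothing); releases L17
  run T2 (all its waits — L17 — are resolved); releases L9 and L7


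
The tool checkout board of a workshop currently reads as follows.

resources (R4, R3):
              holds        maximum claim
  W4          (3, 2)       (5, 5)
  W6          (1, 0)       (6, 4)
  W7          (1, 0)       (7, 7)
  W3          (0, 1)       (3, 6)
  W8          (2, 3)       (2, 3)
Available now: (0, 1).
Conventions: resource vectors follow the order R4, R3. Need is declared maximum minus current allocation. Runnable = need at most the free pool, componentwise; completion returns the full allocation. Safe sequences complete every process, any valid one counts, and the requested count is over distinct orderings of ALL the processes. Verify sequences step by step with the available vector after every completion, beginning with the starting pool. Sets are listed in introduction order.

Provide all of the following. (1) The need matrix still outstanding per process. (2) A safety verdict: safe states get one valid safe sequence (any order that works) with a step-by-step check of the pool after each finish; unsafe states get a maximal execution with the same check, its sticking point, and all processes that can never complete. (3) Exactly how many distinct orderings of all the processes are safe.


(1) Remaining need (order R4, R3):
  W4: (2, 3)
  W6: (5, 4)
  W7: (6, 7)
  W3: (3, 5)
  W8: (0, 0)
(2) SAFE. One safe sequence: W8, W4, W6, W3, W7.
Key observation: the order's first zero-slack moment is W4 ((2, 3) needed, (2, 4) free — a requested resource with nothing to spare).
Check, step by step:
  pool = (0, 1)
  run W8 (needs (0, 0), free (0, 1)); after release of (2, 3) the pool is (2, 4)
  run W4 (needs (2, 3), free (2, 4)); after release of (3, 2) the pool is (5, 6)
  run W6 (needs (5, 4), free (5, 6)); after release of (1, 0) the pool is (6, 6)
  run W3 (needs (3, 5), free (6, 6)); after release of (0, 1) the pool is (6, 7)
  run W7 (needs (6, 7), free (6, 7)); after release of (1, 0) the pool is (7, 7)
(3) Precisely 2 of the possible complete orderings are safe sequences.


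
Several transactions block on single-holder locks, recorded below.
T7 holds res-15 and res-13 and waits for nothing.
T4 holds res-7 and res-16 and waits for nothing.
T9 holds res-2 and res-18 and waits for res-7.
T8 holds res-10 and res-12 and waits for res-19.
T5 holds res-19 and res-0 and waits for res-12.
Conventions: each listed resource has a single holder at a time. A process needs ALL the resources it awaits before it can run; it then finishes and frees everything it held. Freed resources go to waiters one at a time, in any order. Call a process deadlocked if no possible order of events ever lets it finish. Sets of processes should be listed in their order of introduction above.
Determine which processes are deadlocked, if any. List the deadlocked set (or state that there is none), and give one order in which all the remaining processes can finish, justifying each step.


Deadlocked set: T8 and T5.
Key observation: the loop T8 -> T5 -> T8 blocks itself forever; no other process is dragged down with it.
A valid finishing order for the others: T4, T7, T9.
Check, step by step:
  T4 waits on nothing -> runs at once and releases res-7 and res-16
  T7 waits on nothing -> runs at once and releases res-15 and res-13
  T9: everything it awaited (res-7) is free; runs, freeing res-2 and res-18


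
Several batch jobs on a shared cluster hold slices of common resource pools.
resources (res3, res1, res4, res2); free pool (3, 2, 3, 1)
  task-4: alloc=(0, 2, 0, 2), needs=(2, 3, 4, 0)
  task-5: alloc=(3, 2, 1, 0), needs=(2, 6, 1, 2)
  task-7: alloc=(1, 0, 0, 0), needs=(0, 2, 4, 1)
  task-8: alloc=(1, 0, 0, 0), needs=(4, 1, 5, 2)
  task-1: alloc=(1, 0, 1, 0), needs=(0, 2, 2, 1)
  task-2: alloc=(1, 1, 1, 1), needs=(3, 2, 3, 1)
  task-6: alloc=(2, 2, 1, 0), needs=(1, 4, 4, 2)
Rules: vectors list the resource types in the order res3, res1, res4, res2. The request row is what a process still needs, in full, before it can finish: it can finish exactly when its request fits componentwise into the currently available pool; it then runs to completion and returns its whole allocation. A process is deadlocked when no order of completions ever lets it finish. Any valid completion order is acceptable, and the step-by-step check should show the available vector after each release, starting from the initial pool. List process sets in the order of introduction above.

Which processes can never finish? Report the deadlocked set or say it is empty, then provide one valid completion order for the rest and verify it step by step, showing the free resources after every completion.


The deadlocked set is empty.
Key observation: beginning at task-2, releases accumulate fast enough that every process eventually fits.
One completion order for the rest: task-2, task-1, task-4, task-6, task-5, task-8, task-7. Verifying each step:
  pool = (3, 2, 3, 1)
  run task-2 (needs (3, 2, 3, 1), free (3, 2, 3, 1)); after release of (1, 1, 1, 1) the pool is (4, 3, 4, 2)
  run task-1 (needs (0, 2, 2, 1), free (4, 3, 4, 2)); after release of (1, 0, 1, 0) the pool is (5, 3, 5, 2)
  run task-4 (needs (2, 3, 4, 0), free (5, 3, 5, 2)); after release of (0, 2, 0, 2) the pool is (5, 5, 5, 4)
  run task-6 (needs (1, 4, 4, 2), free (5, 5, 5, 4)); after release of (2, 2, 1, 0) the pool is (7, 7, 6, 4)
  run task-5 (needs (2, 6, 1, 2), free (7, 7, 6, 4)); after release of (3, 2, 1, 0) the pool is (10, 9, 7, 4)
  run task-8 (needs (4, 1, 5, 2), free (10, 9, 7, 4)); after release of (1, 0, 0, 0) the pool is (11, 9, 7, 4)
  run task-7 (needs (0, 2, 4, 1), free (11, 9, 7, 4)); after release of (1, 0, 0, 0) the pool is (12, 9, 7, 4)


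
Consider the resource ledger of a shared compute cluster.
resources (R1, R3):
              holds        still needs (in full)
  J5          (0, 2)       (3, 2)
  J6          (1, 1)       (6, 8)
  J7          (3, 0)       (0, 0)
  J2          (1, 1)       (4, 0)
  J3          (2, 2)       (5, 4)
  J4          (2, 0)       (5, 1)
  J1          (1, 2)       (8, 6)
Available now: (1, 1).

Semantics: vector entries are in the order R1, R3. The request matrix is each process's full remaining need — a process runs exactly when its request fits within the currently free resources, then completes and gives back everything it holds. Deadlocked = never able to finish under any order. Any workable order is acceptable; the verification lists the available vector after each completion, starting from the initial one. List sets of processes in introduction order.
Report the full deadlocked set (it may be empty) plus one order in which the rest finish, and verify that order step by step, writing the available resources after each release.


The deadlocked set is empty.
Key observation: starting with J7, each completion frees enough for the next — no one is permanently blocked.
One completion order for the rest: J7, J2, J5, J4, J3, J1, J6. Verifying each step:
  pool = (1, 1)
  run J7 (needs (0, 0), free (1, 1)); after release of (3, 0) the pool is (4, 1)
  run J2 (needs (4, 0), free (4, 1)); after release of (1, 1) the pool is (5, 2)
  run J5 (needs (3, 2), free (5, 2)); after release of (0, 2) the pool is (5, 4)
  run J4 (needs (5, 1), free (5, 4)); after release of (2, 0) the pool is (7, 4)
  run J3 (needs (5, 4), free (7, 4)); after release of (2, 2) the pool is (9, 6)
  run J1 (needs (8, 6), free (9, 6)); after release of (1, 2) the pool is (10, 8)
  run J6 (needs (6, 8), free (10, 8)); after release of (1, 1) the pool is (11, 9)


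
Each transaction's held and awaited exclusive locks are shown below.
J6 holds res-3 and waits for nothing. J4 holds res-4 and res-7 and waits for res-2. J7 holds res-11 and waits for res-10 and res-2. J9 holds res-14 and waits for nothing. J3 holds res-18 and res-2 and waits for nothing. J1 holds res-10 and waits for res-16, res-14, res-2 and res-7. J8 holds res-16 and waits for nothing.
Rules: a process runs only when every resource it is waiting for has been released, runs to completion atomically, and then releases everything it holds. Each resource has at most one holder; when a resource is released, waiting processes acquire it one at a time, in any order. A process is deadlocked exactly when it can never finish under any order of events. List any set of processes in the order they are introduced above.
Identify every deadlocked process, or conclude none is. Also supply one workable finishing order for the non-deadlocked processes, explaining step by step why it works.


No process is deadlocked.
Key observation: there is no circular wait here — follow any chain and it reaches a process that is free to run now.
The rest can finish in the order J6, J8, J3, J4, J9, J1, J7.
Walking it through:
  J6 waits on nothing -> runs at once and releases res-3
  J8 waits on nothing -> runs at once and releases res-16
  J3 waits on nothing -> runs at once and releases res-18 and res-2
  J4 waits on res-2 — all released -> runs and releases res-4 and res-7
  J9 waits on nothing -> runs at once and releases res-14
  J1 waits on res-16, res-14, res-2 and res-7 — all released -> runs and releases res-10
  J7 waits on res-10 and res-2 — all released -> runs and releases res-11


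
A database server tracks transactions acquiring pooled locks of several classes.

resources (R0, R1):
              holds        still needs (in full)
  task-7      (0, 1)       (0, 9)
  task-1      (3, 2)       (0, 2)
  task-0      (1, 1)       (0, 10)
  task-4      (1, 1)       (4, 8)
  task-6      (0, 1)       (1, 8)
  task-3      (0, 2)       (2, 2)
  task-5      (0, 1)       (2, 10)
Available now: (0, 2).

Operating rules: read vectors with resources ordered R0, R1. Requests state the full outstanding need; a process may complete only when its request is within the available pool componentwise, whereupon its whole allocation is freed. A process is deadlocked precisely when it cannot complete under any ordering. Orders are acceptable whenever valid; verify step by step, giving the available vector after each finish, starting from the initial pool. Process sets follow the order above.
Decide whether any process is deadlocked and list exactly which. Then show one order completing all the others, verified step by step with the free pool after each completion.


Deadlocked set: task-7, task-0, task-4, task-6 and task-5.
Key observation: after task-1, task-3 complete, (3, 6) is the best the pool ever gets, yet each leftover process wants more R1.
A valid finishing order for the others: task-1, task-3. Step-by-step check:
  pool = (0, 2)
  task-1 needs (0, 2) <= (0, 2) -> finishes; pool += (3, 2) = (3, 4)
  task-3 needs (2, 2) <= (3, 4) -> finishes; pool += (0, 2) = (3, 6)
The stuck group stays short no matter what:
  task-7 cannot run: need (0, 9) vs free (3, 6) (insufficient R1)
  task-0 cannot run: need (0, 10) vs free (3, 6) (insufficient R1)
  task-4 cannot run: need (4, 8) vs free (3, 6) (insufficient R0 and R1)
  task-6 cannot run: need (1, 8) vs free (3, 6) (insufficient R1)
  task-5 cannot run: need (2, 10) vs free (3, 6) (insufficient R1)


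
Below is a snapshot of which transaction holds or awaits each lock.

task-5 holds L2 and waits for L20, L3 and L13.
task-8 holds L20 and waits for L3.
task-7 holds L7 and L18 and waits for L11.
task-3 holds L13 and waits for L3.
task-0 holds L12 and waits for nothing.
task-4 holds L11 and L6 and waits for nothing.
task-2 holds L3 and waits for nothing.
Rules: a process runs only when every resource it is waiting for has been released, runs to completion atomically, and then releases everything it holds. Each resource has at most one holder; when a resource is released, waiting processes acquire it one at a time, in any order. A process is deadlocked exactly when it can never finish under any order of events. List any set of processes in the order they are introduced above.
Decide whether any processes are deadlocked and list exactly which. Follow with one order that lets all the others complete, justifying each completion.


Nothing here is deadlocked.
Key observation: every chain of waits terminates; starting from the processes that wait on nothing, all the rest unlock in turn.
The rest can finish in the order task-2, task-8, task-4, task-3, task-0, task-5, task-7.
Check, step by step:
  task-2 waits on nothing -> runs at once and releases L3
  run task-8 (all its waits — L3 — are resolved); releases L20
  task-4 waits on nothing -> runs at once and releases L11 and L6
  run task-3 (all its waits — L3 — are resolved); releases L13
  task-0 waits on nothing -> runs at once and releases L12
  run task-5 (all its waits — L20, L3 and L13 — are resolved); releases L2
  run task-7 (all its waits — L11 — are resolved); releases L7 and L18


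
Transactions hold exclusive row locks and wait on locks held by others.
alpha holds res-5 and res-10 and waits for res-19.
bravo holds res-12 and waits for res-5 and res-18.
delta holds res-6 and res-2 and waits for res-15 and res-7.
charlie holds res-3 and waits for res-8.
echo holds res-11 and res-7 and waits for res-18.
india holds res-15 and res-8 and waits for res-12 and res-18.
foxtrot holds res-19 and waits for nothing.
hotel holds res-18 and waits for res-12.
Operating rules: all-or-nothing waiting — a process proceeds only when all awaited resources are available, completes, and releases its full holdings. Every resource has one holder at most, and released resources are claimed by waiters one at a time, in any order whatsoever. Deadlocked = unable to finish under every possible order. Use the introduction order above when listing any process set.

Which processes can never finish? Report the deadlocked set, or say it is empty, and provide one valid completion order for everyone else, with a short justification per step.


The deadlocked set is bravo, delta, charlie, echo, india and hotel.
Key observation: the cycle bravo -> hotel -> bravo can never break — each member waits on the next; delta, charlie, echo and india wait into the deadlock from upstream.
A valid finishing order for the others: foxtrot, alpha.
Check, step by step:
  run foxtrot (it waits on nothing); releases res-19
  alpha waits on res-19 — all released -> runs and releases res-5 and res-10


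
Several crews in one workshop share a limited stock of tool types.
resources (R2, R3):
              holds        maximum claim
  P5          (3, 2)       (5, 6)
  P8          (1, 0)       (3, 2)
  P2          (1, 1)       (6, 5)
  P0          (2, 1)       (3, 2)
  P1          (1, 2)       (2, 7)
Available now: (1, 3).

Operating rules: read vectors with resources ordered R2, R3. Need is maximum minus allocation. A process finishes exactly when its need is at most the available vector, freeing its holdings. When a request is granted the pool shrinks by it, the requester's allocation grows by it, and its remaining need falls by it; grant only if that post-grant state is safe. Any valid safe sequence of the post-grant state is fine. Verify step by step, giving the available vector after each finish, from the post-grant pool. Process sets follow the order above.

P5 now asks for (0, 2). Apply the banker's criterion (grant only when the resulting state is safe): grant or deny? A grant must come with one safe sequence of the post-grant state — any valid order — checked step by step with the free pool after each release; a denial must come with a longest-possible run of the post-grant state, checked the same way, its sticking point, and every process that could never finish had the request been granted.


GRANT. The post-grant state is safe; one safe sequence: P0, P5, P1, P8, P2.
Key observation: post-grant, (1, 1) remains, and an order beginning with P0 completes everyone.
Step-by-step check of the post-grant state:
  pool = (1, 1)
  P0 needs (1, 1) <= (1, 1) -> finishes; pool += (2, 1) = (3, 2)
  P5 needs (2, 2) <= (3, 2) -> finishes; pool += (3, 4) = (6, 6)
  P1 needs (1, 5) <= (6, 6) -> finishes; pool += (1, 2) = (7, 8)
  P8 needs (2, 2) <= (7, 8) -> finishes; pool += (1, 0) = (8, 8)
  P2 needs (5, 4) <= (8, 8) -> finishes; pool += (1, 1) = (9, 9)


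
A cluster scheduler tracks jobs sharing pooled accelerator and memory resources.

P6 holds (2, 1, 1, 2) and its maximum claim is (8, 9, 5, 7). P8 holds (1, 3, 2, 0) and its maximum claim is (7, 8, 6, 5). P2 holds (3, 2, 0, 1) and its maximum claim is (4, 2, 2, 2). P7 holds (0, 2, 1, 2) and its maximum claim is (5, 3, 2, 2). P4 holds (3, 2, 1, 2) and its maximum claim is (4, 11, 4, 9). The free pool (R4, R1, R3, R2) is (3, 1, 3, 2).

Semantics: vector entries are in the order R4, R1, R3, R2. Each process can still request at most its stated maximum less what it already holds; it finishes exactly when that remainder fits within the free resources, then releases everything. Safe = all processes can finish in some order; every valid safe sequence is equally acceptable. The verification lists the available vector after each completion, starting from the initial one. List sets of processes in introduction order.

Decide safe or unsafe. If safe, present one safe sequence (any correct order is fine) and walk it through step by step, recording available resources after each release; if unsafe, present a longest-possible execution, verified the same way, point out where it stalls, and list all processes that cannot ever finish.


SAFE, for example via the order P2, P7, P8, P6, P4.
Key observation: the order's first zero-slack moment is P8 ((6, 5, 4, 5) needed, (6, 5, 4, 5) free — a requested resource with nothing to spare).
Step-by-step check:
  pool = (3, 1, 3, 2)
  P2 needs (1, 0, 2, 1) <= (3, 1, 3, 2) -> finishes; pool += (3, 2, 0, 1) = (6, 3, 3, 3)
  P7 needs (5, 1, 1, 0) <= (6, 3, 3, 3) -> finishes; pool += (0, 2, 1, 2) = (6, 5, 4, 5)
  P8 needs (6, 5, 4, 5) <= (6, 5, 4, 5) -> finishes; pool += (1, 3, 2, 0) = (7, 8, 6, 5)
  P6 needs (6, 8, 4, 5) <= (7, 8, 6, 5) -> finishes; pool += (2, 1, 1, 2) = (9, 9, 7, 7)
  P4 needs (1, 9, 3, 7) <= (9, 9, 7, 7) -> finishes; pool += (3, 2, 1, 2) = (12, 11, 8, 9)


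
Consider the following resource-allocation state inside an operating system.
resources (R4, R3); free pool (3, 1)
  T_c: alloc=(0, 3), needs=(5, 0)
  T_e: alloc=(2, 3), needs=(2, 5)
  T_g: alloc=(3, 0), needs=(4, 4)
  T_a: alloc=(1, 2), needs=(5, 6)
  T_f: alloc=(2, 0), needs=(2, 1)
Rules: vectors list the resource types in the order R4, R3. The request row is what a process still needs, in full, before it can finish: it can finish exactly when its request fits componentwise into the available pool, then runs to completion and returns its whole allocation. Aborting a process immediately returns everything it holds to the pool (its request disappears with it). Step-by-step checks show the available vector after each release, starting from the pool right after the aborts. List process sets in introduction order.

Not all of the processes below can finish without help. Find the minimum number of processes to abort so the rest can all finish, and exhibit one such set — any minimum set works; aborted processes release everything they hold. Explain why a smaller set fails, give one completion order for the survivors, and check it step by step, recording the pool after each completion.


The answer: abort T_a.
Key observation: the returned (1, 2) from T_a is what brings T_e — unrunnable before, under any order — into play at step 3.
No smaller set exists: with zero aborts the deadlock remains.
One survivor order: T_f, T_c, T_e, T_g. Check, step by step (post-abort pool first):
  pool = (4, 3)
  T_f: need (2, 1) fits (4, 3); releases (2, 0), pool now (6, 3)
  T_c: need (5, 0) fits (6, 3); releases (0, 3), pool now (6, 6)
  T_e: need (2, 5) fits (6, 6); releases (2, 3), pool now (8, 9)
  T_g: need (4, 4) fits (8, 9); releases (3, 0), pool now (11, 9)


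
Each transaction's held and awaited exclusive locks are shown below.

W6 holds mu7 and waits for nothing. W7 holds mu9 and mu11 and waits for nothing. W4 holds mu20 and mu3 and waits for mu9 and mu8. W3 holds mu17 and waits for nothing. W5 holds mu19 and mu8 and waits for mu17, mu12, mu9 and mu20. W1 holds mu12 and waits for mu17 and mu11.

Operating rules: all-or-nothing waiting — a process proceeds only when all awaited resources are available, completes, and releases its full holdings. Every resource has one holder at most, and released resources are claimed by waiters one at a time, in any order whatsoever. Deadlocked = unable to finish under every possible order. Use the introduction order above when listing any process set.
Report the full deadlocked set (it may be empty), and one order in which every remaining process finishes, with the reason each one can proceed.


Deadlocked: W4 and W5.
Key observation: the cycle W4 -> W5 -> W4 can never break — each member waits on the next; no other process is dragged down with it.
One completion order for the rest: W3, W7, W1, W6.
Walking it through:
  run W3 (it waits on nothing); releases mu17
  run W7 (it waits on nothing); releases mu9 and mu11
  W1 waits on mu17 and mu11 — all released -> runs and releases mu12
  run W6 (it waits on nothing); releases mu7


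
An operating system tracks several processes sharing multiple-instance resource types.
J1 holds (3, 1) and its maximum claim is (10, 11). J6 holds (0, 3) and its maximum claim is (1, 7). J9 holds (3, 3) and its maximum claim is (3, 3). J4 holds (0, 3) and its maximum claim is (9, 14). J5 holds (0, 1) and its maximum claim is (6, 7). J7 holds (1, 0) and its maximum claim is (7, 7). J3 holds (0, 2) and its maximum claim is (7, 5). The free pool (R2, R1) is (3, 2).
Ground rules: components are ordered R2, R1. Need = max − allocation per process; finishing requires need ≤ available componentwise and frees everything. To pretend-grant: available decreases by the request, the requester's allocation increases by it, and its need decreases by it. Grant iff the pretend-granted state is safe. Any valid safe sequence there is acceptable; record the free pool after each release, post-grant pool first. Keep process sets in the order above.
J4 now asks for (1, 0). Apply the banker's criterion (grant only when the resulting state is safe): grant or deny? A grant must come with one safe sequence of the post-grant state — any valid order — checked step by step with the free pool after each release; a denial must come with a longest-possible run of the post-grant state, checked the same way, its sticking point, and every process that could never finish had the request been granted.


DENY: after the grant no complete ordering would exist.
Key observation: R2 is the bottleneck — with J9, J6 done the pool holds (5, 8), short of every remaining need.
After a pretend grant, a maximal execution: J9, J6 — then nothing else fits. Check, step by step:
  pool = (2, 2)
  run J9 (needs (0, 0), free (2, 2)); after release of (3, 3) the pool is (5, 5)
  run J6 (needs (1, 4), free (5, 5)); after release of (0, 3) the pool is (5, 8)
  J1 cannot run: need (7, 10) vs free (5, 8) (insufficient R2 and R1)
  J4 cannot run: need (8, 11) vs free (5, 8) (insufficient R2 and R1)
  J5 cannot run: need (6, 6) vs free (5, 8) (insufficient R2)
  J7 cannot run: need (6, 7) vs free (5, 8) (insufficient R2)
  J3 cannot run: need (7, 3) vs free (5, 8) (insufficient R2)
Had the request been granted, J1, J4, J5, J7 and J3 could never finish.


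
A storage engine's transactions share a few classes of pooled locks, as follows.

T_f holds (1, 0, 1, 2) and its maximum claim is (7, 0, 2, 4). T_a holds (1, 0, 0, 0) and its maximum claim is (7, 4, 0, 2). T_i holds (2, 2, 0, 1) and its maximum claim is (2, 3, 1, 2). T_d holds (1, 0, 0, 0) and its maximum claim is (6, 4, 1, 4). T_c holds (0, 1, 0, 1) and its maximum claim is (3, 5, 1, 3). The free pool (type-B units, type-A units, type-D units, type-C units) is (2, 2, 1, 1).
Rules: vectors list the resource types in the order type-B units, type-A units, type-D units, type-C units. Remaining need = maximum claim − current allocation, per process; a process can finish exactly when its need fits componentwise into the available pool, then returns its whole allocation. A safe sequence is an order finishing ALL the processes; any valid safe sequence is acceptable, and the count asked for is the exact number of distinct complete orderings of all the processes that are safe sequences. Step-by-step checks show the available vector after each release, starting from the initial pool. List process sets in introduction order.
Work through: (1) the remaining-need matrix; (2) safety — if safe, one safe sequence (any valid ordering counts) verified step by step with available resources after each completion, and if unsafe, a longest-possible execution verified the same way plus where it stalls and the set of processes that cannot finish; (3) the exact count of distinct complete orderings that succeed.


(1) Remaining need (order type-B units, type-A units, type-D units, type-C units):
  T_f: (6, 0, 1, 2)
  T_a: (6, 4, 0, 2)
  T_i: (0, 1, 1, 1)
  T_d: (5, 4, 1, 4)
  T_c: (3, 4, 1, 2)
(2) UNSAFE — no complete ordering exists.
Key observation: the pool after T_i, T_c is (4, 5, 1, 3); every surviving request exceeds it in type-B units, so progress ends there.
The run T_i, T_c cannot be extended any further. Step-by-step check:
  pool = (2, 2, 1, 1)
  T_i needs (0, 1, 1, 1) <= (2, 2, 1, 1) -> finishes; pool += (2, 2, 0, 1) = (4, 4, 1, 2)
  T_c needs (3, 4, 1, 2) <= (4, 4, 1, 2) -> finishes; pool += (0, 1, 0, 1) = (4, 5, 1, 3)
  T_f still needs (6, 0, 1, 2) but only (4, 5, 1, 3) is free — short on type-B units
  T_a still needs (6, 4, 0, 2) but only (4, 5, 1, 3) is free — short on type-B units
  T_d still needs (5, 4, 1, 4) but only (4, 5, 1, 3) is free — short on type-B units and type-C units
Processes that can never finish: T_f, T_a and T_d.
(3) Precisely 0 of the possible complete orderings are safe sequences.


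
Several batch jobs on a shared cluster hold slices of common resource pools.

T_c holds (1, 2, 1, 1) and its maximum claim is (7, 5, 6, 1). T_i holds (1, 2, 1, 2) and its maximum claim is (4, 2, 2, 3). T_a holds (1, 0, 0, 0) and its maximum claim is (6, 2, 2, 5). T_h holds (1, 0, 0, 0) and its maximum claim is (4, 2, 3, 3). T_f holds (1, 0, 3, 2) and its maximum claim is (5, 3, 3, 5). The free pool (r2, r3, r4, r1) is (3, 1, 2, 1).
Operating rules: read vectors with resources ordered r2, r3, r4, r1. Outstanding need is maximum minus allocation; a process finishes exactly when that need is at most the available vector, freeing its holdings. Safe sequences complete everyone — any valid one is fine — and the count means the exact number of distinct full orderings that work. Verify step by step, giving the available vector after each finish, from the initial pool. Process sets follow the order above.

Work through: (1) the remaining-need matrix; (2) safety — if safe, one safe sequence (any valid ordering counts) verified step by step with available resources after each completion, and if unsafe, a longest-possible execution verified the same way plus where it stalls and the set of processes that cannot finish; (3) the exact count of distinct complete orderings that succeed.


(1) Remaining need (order r2, r3, r4, r1):
  T_c: (6, 3, 5, 0)
  T_i: (3, 0, 1, 1)
  T_a: (5, 2, 2, 5)
  T_h: (3, 2, 3, 3)
  T_f: (4, 3, 0, 3)
(2) SAFE — a valid safe sequence is T_i, T_f, T_h, T_a, T_c.
Key observation: the order's first zero-slack moment is T_i ((3, 0, 1, 1) needed, (3, 1, 2, 1) free — a requested resource with nothing to spare).
Check, step by step:
  pool = (3, 1, 2, 1)
  run T_i (needs (3, 0, 1, 1), free (3, 1, 2, 1)); after release of (1, 2, 1, 2) the pool is (4, 3, 3, 3)
  run T_f (needs (4, 3, 0, 3), free (4, 3, 3, 3)); after release of (1, 0, 3, 2) the pool is (5, 3, 6, 5)
  run T_h (needs (3, 2, 3, 3), free (5, 3, 6, 5)); after release of (1, 0, 0, 0) the pool is (6, 3, 6, 5)
  run T_a (needs (5, 2, 2, 5), free (6, 3, 6, 5)); after release of (1, 0, 0, 0) the pool is (7, 3, 6, 5)
  run T_c (needs (6, 3, 5, 0), free (7, 3, 6, 5)); after release of (1, 2, 1, 1) the pool is (8, 5, 7, 6)
(3) Exactly 6 of the possible complete orderings are safe sequences.
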